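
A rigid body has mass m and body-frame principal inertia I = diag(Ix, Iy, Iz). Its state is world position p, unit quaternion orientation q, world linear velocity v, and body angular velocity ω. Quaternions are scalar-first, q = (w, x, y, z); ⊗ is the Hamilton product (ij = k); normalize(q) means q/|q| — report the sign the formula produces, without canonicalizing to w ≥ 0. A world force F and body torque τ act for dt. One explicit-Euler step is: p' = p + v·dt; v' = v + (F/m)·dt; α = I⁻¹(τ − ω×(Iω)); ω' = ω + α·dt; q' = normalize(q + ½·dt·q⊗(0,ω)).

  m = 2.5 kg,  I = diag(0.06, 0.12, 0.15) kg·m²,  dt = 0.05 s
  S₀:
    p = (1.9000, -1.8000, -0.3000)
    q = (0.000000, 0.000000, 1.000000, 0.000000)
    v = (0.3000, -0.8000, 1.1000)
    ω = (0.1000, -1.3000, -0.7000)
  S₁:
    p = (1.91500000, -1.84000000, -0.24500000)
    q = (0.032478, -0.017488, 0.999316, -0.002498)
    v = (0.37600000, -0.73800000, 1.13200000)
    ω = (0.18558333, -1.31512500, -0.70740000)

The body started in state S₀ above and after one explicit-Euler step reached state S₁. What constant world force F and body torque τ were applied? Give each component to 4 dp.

velocity change Δv = (0.07600000, 0.06200000, 0.03200000)
applied force F = (3.8000, 3.1000, 1.6000)
ω₁ − ω₀ = (0.08558333, -0.01512500, -0.00740000)
gyro term ω₀×Iω₀ = (0.0273, 0.0063, -0.0078)
applied torque τ = (0.1300, -0.0300, -0.0300)

F = (3.8000, 3.1000, 1.6000)
τ = (0.1300, -0.0300, -0.0300)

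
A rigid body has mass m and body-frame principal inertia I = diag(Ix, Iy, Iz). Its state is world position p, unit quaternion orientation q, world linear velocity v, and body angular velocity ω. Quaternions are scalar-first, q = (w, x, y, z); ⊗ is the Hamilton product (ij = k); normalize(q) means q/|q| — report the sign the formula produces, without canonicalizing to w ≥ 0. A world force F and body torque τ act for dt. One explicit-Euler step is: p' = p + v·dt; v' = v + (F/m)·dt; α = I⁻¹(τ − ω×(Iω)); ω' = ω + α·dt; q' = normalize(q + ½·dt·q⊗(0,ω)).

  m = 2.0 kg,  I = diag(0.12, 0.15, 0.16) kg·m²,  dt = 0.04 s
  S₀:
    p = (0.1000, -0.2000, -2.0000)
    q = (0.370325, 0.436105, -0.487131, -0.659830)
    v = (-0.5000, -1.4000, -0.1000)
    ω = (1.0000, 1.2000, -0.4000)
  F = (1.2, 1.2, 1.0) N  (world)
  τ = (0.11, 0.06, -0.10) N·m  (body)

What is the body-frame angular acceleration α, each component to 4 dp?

α = (0.9567, 0.2933, -0.8500)

precession coupling ω×(Iω) = (-0.0048, 0.0160, 0.0360)
α = I⁻¹(τ − ω×Iω) = (0.9567, 0.2933, -0.8500)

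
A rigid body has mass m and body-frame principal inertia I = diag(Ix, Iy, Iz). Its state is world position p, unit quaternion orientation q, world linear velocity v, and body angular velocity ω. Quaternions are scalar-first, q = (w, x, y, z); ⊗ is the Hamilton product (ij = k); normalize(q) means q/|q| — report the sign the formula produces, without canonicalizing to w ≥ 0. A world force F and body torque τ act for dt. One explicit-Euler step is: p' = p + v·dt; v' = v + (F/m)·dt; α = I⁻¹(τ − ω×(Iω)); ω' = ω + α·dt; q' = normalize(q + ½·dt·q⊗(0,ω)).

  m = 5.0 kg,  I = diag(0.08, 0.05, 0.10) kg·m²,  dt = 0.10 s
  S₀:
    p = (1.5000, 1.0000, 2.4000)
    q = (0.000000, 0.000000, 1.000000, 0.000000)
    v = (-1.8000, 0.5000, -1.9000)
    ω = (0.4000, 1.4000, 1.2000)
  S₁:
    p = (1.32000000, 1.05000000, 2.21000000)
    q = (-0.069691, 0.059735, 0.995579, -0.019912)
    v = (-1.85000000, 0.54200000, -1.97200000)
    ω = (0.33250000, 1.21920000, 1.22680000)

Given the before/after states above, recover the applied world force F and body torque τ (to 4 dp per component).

velocity change Δv = (-0.05000000, 0.04200000, -0.07200000)
m·(v₁−v₀)/dt = (-2.5000, 2.1000, -3.6000)
ω₁ − ω₀ = (-0.06750000, -0.18080000, 0.02680000)
ω₀×(Iω₀) = (0.0840, -0.0096, -0.0168)
applied torque τ = (0.0300, -0.1000, 0.0100)

F = (-2.5000, 2.1000, -3.6000)
τ = (0.0300, -0.1000, 0.0100)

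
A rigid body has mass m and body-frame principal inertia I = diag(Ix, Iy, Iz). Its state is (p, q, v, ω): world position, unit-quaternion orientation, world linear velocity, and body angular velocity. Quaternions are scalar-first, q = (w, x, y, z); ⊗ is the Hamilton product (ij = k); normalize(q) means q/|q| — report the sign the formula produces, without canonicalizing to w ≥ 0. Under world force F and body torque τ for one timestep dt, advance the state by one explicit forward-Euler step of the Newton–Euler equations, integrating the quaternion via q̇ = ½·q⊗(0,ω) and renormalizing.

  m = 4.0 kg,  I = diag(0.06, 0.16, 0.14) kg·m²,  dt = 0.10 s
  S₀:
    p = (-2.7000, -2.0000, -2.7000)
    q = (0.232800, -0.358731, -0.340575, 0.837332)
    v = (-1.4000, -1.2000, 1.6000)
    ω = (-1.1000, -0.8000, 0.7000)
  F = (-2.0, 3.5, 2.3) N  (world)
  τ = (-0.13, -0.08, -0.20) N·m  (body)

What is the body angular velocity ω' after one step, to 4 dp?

precession coupling ω×(Iω) = (0.0112, 0.0616, 0.0880)
(τ − ω×Iω)/I = (-2.3533, -0.8850, -2.0571)
ω + α·dt = (-1.3353, -0.8885, 0.4943)

ω' = (-1.3353, -0.8885, 0.4943)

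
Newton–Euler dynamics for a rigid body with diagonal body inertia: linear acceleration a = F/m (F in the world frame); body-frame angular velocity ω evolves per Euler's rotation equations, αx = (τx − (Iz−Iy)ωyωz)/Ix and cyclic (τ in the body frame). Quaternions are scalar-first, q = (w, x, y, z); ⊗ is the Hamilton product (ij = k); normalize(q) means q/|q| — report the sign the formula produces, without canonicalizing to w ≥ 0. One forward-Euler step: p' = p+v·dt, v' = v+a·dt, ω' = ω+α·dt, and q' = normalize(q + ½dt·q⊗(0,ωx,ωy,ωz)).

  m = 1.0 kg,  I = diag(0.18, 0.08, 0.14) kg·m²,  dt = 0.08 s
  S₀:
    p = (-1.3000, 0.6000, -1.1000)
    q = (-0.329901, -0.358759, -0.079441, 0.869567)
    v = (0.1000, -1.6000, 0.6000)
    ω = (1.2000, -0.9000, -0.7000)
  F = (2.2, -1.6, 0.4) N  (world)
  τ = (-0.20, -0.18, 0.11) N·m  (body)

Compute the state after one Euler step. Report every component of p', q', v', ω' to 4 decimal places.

p + v·dt = (-1.2920, 0.4720, -1.0520)
v' = v + a·dt = (0.2760, -1.7280, 0.6320)
gyro term ω×Iω = (0.0378, -0.0336, 0.1080)
α = I⁻¹(τ − ω×Iω) = (-1.3211, -1.8300, 0.0143)
ω' = ω + α·dt = (1.0943, -1.0464, -0.6989)
q⊗(0,ω) = (0.9677108, 0.4423378, 1.0892600, 0.6491430)
updated quaternion q' = (-0.2906, -0.3403, -0.0358, 0.8936)

p' = (-1.2920, 0.4720, -1.0520)
q' = (-0.2906, -0.3403, -0.0358, 0.8936)
v' = (0.2760, -1.7280, 0.6320)
ω' = (1.0943, -1.0464, -0.6989)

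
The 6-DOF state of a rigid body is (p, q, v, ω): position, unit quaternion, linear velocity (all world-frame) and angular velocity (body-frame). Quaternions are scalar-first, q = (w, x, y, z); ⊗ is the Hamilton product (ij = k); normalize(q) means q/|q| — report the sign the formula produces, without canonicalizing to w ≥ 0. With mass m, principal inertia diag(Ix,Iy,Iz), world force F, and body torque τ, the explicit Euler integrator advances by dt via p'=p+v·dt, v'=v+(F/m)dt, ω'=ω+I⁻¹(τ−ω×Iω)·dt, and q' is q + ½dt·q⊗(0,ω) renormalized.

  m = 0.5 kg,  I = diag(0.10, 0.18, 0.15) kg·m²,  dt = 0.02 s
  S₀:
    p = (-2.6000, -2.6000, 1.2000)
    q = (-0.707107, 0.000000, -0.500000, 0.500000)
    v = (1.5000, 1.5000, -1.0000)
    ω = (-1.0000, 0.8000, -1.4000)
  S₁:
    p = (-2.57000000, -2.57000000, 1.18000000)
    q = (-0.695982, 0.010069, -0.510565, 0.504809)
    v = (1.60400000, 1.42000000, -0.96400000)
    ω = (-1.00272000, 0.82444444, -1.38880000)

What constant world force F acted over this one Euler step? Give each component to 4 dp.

F = (2.6000, -2.0000, 0.9000)

Δv = v₁−v₀ = (0.10400000, -0.08000000, 0.03600000)
m·(v₁−v₀)/dt = (2.6000, -2.0000, 0.9000)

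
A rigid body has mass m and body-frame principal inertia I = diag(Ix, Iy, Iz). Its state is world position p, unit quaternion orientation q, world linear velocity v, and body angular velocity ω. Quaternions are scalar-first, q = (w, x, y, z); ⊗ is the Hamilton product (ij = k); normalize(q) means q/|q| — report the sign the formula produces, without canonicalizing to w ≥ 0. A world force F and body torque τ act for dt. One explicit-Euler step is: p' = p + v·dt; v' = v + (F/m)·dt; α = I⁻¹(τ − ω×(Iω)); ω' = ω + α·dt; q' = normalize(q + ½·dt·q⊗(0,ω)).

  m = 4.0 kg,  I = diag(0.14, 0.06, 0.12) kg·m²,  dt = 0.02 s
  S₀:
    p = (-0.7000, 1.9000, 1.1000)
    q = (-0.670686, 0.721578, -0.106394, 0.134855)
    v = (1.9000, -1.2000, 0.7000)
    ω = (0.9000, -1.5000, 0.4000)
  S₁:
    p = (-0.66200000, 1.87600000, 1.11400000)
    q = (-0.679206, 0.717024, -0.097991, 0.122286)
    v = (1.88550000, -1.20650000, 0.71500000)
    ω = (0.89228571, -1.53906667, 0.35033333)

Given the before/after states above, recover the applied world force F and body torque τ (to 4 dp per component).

F = (-2.9000, -1.3000, 3.0000)
τ = (-0.0900, -0.1100, -0.1900)

rate change Δω = (-0.00771429, -0.03906667, -0.04966667)
precession coupling = (-0.0360, 0.0072, 0.1080)
applied torque τ = (-0.0900, -0.1100, -0.1900)
Δv = v₁−v₀ = (-0.01450000, -0.00650000, 0.01500000)
F = m·Δv/dt = (-2.9000, -1.3000, 3.0000)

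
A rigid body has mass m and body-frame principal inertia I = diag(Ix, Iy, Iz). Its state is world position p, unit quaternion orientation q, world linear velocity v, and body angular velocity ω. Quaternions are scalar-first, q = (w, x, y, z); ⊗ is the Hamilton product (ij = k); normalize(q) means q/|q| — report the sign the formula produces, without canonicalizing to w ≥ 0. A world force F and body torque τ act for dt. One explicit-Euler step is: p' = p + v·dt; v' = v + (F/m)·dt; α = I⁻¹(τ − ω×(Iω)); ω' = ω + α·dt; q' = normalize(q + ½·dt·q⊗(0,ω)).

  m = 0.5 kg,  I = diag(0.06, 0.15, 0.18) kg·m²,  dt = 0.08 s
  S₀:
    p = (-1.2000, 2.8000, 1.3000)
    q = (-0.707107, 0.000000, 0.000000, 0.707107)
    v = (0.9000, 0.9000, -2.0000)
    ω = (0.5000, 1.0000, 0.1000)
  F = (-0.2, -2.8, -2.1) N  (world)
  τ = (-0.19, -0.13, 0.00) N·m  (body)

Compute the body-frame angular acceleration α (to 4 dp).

α = (-3.2167, -0.8267, -0.2500)

gyro term ω×Iω = (0.0030, -0.0060, 0.0450)
α = I⁻¹(τ − ω×Iω) = (-3.2167, -0.8267, -0.2500)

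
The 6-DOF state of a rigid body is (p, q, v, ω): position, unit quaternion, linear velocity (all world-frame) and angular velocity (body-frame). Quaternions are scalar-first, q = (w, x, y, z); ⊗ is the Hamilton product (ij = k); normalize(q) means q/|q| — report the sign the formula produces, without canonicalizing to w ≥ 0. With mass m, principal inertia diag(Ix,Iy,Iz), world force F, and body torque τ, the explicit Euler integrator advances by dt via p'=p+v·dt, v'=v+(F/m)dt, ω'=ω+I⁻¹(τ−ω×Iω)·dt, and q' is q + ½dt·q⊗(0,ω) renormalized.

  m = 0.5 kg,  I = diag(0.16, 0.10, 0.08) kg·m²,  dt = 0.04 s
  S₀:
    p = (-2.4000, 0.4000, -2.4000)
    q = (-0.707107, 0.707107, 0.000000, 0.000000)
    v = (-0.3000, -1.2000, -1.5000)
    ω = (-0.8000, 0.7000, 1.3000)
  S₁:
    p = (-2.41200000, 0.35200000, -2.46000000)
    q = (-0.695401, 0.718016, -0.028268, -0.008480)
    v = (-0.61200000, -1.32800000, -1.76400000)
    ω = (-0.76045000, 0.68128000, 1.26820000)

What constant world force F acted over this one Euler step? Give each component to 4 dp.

F = (-3.9000, -1.6000, -3.3000)

velocity change Δv = (-0.31200000, -0.12800000, -0.26400000)
m·(v₁−v₀)/dt = (-3.9000, -1.6000, -3.3000)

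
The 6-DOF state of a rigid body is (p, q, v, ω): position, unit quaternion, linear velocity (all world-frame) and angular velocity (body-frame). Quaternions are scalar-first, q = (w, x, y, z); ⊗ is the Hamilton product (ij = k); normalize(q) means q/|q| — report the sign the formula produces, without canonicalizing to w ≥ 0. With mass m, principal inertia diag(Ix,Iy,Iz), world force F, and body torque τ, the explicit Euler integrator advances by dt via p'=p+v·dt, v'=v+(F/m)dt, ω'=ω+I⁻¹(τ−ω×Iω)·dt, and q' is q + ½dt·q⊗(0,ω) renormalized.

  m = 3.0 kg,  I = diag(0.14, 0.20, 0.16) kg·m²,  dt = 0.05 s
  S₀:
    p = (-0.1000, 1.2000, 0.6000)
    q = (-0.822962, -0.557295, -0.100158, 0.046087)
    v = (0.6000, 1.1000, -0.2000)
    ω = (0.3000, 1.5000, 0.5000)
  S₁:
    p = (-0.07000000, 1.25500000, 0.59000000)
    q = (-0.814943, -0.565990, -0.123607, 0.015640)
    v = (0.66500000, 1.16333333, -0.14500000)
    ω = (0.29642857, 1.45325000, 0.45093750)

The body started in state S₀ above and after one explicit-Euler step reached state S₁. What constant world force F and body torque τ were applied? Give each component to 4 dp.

Δω = ω₁−ω₀ = (-0.00357143, -0.04675000, -0.04906250)
I·α + gyro = (-0.0400, -0.1900, -0.1300)
Δv = v₁−v₀ = (0.06500000, 0.06333333, 0.05500000)
m·(v₁−v₀)/dt = (3.9000, 3.8000, 3.3000)

F = (3.9000, 3.8000, 3.3000)
τ = (-0.0400, -0.1900, -0.1300)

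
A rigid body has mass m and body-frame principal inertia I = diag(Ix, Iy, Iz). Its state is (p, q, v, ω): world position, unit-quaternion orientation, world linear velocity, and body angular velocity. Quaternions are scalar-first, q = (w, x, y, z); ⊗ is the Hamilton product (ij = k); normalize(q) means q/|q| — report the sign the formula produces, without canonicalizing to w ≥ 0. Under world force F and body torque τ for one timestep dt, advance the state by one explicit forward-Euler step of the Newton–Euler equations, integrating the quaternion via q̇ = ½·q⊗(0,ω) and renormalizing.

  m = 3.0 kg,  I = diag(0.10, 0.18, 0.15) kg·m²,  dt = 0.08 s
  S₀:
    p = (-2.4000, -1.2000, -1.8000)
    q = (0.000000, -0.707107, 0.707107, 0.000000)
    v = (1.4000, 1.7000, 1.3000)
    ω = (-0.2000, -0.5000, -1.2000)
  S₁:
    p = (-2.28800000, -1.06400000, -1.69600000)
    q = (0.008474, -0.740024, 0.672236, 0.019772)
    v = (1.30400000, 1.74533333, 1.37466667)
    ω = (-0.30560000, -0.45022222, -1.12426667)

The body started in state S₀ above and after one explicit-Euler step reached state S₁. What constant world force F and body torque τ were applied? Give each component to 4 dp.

F = (-3.6000, 1.7000, 2.8000)
τ = (-0.1500, 0.1000, 0.1500)

ω₁ − ω₀ = (-0.10560000, 0.04977778, 0.07573333)
applied torque τ = (-0.1500, 0.1000, 0.1500)
velocity change Δv = (-0.09600000, 0.04533333, 0.07466667)
applied force F = (-3.6000, 1.7000, 2.8000)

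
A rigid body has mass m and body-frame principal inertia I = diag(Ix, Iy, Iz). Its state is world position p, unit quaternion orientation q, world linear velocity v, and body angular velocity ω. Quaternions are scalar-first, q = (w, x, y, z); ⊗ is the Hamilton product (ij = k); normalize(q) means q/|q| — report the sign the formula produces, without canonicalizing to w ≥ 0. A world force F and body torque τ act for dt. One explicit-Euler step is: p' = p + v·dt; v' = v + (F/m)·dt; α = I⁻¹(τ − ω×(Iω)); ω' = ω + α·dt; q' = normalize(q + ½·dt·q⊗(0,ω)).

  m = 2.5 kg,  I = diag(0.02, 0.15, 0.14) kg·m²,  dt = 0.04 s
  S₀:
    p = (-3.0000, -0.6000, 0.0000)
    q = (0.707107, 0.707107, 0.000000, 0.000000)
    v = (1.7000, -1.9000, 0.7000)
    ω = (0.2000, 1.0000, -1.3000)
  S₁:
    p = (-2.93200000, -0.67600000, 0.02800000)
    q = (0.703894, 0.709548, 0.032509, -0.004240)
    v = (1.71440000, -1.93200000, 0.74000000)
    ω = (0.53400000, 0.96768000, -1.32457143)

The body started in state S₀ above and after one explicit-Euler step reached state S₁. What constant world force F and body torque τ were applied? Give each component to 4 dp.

F = (0.9000, -2.0000, 2.5000)
τ = (0.1800, -0.0900, -0.0600)

ω₁ − ω₀ = (0.33400000, -0.03232000, -0.02457143)
precession coupling = (0.0130, 0.0312, 0.0260)
τ = I·(Δω/dt) + ω₀×(Iω₀) = (0.1800, -0.0900, -0.0600)
velocity change Δv = (0.01440000, -0.03200000, 0.04000000)
m·(v₁−v₀)/dt = (0.9000, -2.0000, 2.5000)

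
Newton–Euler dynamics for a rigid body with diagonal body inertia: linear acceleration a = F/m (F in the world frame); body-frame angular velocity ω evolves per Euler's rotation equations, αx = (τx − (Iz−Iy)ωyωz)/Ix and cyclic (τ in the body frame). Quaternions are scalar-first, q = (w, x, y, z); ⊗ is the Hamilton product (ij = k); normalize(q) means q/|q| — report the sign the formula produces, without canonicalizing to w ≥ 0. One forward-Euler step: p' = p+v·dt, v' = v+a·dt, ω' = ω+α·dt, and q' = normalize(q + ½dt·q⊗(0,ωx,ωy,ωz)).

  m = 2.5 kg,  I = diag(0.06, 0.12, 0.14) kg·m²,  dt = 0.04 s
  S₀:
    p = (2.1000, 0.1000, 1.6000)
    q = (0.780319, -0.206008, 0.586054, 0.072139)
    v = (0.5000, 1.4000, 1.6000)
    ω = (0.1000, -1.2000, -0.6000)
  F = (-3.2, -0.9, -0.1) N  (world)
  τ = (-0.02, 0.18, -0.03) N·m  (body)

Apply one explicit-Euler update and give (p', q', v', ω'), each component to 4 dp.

p' = (2.1200, 0.1560, 1.6640)
q' = (0.7954, -0.2097, 0.5648, 0.0665)
v' = (0.4488, 1.3856, 1.5984)
ω' = (0.0771, -1.1416, -0.6065)

p' = p + v·dt = (2.1200, 0.1560, 1.6640)
v' = v + a·dt = (0.4488, 1.3856, 1.5984)
(τ − ω×Iω)/I = (-0.5733, 1.4600, -0.1629)
ω' = ω + α·dt = (0.0771, -1.1416, -0.6065)
2q̇ = q⊗(0,ω) = (0.7671490, -0.1870337, -1.0527737, -0.2795872)
updated quaternion q' = (0.7954, -0.2097, 0.5648, 0.0665)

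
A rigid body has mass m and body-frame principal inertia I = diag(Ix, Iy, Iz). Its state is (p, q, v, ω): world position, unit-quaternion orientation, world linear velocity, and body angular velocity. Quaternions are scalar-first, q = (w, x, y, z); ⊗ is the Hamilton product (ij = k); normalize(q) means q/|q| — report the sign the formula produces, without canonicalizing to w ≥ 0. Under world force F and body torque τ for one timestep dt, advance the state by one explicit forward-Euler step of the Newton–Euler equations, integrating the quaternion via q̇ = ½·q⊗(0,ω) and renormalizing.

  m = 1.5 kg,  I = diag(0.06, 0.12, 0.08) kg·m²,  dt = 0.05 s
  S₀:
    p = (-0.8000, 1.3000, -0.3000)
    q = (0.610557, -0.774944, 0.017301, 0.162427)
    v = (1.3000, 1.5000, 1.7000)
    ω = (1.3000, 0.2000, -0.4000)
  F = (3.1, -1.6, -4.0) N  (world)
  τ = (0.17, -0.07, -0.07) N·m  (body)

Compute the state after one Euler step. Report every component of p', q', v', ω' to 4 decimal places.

linear accel F/m = (2.0667, -1.0667, -2.6667)
p' = p + v·dt = (-0.7350, 1.3750, -0.2150)
v' = v + a·dt = (1.4033, 1.4467, 1.5667)
angular accel α = (2.7800, -0.6700, -1.0700)
ω' = ω + α·dt = (1.4390, 0.1665, -0.4535)
q⊗(0,ω) = (1.0689378, 0.7543183, 0.0232889, -0.4217029)
q' = normalize(q + ½dt·q⊗(0,ω)) = (0.6369, -0.7556, 0.0179, 0.1518)

p' = (-0.7350, 1.3750, -0.2150)
q' = (0.6369, -0.7556, 0.0179, 0.1518)
v' = (1.4033, 1.4467, 1.5667)
ω' = (1.4390, 0.1665, -0.4535)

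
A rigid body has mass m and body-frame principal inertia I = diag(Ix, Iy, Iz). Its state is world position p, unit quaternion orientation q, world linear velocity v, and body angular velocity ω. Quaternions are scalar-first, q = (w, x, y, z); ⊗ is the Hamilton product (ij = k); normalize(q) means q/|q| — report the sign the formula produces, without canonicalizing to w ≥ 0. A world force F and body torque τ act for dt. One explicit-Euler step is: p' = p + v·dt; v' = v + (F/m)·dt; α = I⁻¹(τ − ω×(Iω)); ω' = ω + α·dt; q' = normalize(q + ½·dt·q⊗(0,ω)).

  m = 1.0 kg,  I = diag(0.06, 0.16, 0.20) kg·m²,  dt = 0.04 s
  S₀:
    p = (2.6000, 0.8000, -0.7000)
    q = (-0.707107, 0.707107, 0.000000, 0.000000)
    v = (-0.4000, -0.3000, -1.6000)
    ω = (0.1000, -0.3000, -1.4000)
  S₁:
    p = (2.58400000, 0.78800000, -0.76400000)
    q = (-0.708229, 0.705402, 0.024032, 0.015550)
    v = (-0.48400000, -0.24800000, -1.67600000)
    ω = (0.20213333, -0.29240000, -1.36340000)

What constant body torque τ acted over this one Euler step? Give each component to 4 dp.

Δω = ω₁−ω₀ = (0.10213333, 0.00760000, 0.03660000)
τ = I·(Δω/dt) + ω₀×(Iω₀) = (0.1700, 0.0500, 0.1800)

τ = (0.1700, 0.0500, 0.1800)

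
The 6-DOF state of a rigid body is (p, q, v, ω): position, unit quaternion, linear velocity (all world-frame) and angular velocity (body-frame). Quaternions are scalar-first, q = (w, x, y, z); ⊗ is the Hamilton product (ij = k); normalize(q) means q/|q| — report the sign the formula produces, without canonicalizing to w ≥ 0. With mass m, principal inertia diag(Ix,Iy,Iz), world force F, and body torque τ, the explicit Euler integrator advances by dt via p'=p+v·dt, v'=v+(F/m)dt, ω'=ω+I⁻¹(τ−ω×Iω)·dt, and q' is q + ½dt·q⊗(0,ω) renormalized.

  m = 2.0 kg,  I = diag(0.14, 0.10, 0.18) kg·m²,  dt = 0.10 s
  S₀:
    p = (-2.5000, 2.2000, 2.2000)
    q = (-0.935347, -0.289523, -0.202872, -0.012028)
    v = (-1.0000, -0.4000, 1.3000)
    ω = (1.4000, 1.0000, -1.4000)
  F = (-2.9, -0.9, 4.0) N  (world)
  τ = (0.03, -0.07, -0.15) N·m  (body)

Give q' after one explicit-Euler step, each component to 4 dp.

q' = (-0.9003, -0.3381, -0.2691, 0.0528)

Hamilton product q⊗(0,ω) = (0.5913650, -1.0134370, -1.3575184, 1.3039836)
q' = normalize(q + ½dt·q⊗(0,ω)) = (-0.9003, -0.3381, -0.2691, 0.0528)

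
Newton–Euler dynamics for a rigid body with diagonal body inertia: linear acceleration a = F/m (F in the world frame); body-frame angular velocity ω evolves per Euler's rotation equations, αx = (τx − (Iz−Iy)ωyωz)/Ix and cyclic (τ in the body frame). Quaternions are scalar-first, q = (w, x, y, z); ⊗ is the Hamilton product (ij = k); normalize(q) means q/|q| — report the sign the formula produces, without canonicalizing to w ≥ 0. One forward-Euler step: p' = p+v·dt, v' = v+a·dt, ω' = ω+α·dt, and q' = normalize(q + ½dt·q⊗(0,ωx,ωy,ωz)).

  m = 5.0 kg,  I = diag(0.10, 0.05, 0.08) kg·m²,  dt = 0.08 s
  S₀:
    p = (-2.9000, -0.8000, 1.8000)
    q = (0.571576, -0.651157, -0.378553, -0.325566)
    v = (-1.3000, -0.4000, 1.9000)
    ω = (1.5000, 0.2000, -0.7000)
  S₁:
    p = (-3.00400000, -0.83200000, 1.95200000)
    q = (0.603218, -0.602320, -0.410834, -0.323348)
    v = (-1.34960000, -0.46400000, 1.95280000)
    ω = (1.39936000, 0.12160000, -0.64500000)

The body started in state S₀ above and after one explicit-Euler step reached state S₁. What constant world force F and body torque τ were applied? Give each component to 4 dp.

Δv = v₁−v₀ = (-0.04960000, -0.06400000, 0.05280000)
m·(v₁−v₀)/dt = (-3.1000, -4.0000, 3.3000)
Δω = ω₁−ω₀ = (-0.10064000, -0.07840000, 0.05500000)
applied torque τ = (-0.1300, -0.0700, 0.0400)

F = (-3.1000, -4.0000, 3.3000)
τ = (-0.1300, -0.0700, 0.0400)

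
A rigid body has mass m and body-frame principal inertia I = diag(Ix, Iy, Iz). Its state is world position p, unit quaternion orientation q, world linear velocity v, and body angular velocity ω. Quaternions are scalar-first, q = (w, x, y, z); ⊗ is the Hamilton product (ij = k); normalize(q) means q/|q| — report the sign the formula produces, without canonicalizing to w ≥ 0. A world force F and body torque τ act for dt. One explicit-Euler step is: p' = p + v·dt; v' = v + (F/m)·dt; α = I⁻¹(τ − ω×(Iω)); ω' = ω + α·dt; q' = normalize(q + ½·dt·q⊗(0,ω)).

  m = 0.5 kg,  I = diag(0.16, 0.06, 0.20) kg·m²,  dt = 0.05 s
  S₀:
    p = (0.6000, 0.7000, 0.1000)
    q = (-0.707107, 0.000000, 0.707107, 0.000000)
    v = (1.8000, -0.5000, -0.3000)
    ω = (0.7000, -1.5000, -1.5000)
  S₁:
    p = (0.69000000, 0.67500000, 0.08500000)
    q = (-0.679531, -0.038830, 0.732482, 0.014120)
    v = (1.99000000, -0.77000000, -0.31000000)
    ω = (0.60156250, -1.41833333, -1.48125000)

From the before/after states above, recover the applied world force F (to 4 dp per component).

Δv = v₁−v₀ = (0.19000000, -0.27000000, -0.01000000)
m·(v₁−v₀)/dt = (1.9000, -2.7000, -0.1000)

F = (1.9000, -2.7000, -0.1000)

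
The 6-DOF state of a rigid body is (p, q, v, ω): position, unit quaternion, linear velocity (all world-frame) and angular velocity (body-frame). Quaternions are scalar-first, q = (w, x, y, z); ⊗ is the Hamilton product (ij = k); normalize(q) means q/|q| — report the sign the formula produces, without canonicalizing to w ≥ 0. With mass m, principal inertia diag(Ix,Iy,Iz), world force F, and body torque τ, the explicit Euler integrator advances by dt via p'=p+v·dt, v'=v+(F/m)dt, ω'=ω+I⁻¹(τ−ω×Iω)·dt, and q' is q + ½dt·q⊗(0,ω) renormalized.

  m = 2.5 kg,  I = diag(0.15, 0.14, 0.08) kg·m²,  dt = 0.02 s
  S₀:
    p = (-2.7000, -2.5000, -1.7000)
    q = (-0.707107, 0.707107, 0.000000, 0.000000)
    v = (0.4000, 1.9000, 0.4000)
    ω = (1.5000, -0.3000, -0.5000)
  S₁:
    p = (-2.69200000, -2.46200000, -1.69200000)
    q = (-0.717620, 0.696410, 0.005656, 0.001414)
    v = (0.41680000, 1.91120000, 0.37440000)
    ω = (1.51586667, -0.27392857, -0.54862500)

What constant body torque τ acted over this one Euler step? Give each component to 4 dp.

τ = (0.1100, 0.1300, -0.1900)

ω₁ − ω₀ = (0.01586667, 0.02607143, -0.04862500)
gyro term ω₀×Iω₀ = (-0.0090, -0.0525, 0.0045)
applied torque τ = (0.1100, 0.1300, -0.1900)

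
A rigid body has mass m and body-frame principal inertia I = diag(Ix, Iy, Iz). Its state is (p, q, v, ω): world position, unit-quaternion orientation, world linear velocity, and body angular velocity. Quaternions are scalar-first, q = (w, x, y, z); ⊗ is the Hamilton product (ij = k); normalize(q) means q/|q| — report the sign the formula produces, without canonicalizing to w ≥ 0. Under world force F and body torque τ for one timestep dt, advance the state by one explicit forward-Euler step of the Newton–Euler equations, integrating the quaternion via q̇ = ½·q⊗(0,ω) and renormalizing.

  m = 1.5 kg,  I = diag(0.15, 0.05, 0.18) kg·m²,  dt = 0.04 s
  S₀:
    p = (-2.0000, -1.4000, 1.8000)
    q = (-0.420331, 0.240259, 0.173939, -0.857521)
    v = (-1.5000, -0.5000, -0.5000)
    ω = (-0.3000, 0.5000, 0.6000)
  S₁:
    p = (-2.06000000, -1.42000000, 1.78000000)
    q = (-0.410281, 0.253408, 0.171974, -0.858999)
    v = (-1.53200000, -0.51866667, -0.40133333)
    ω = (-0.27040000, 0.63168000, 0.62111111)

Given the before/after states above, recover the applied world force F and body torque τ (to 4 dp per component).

ω₁ − ω₀ = (0.02960000, 0.13168000, 0.02111111)
I·α + gyro = (0.1500, 0.1700, 0.1100)
velocity change Δv = (-0.03200000, -0.01866667, 0.09866667)
applied force F = (-1.2000, -0.7000, 3.7000)

F = (-1.2000, -0.7000, 3.7000)
τ = (0.1500, 0.1700, 0.1100)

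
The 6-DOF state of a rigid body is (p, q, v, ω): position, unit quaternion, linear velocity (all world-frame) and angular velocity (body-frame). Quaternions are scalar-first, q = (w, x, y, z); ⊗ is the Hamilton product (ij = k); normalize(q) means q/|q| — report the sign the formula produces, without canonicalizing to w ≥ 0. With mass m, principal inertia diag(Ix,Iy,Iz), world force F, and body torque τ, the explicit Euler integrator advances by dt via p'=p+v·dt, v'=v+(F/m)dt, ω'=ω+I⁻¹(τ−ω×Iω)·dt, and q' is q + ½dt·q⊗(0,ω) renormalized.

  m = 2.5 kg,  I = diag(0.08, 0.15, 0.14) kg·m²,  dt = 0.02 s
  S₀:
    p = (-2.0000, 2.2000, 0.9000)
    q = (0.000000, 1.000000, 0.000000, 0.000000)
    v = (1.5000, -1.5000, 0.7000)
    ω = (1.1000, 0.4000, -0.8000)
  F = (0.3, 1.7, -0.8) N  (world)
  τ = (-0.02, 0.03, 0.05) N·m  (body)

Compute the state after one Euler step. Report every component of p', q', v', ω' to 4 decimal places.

p' = (-1.9700, 2.1700, 0.9140)
q' = (-0.0110, 0.9999, 0.0080, 0.0040)
v' = (1.5024, -1.4864, 0.6936)
ω' = (1.0942, 0.3970, -0.7973)

a = F/m = (0.1200, 0.6800, -0.3200)
new position p' = (-1.9700, 2.1700, 0.9140)
v' = v + a·dt = (1.5024, -1.4864, 0.6936)
ω×(Iω) gyroscopic = (0.0032, 0.0528, 0.0308)
(τ − ω×Iω)/I = (-0.2900, -0.1520, 0.1371)
ω + α·dt = (1.0942, 0.3970, -0.7973)
Hamilton product q⊗(0,ω) = (-1.1000000, 0.0000000, 0.8000000, 0.4000000)
q' = normalize(q + ½dt·q⊗(0,ω)) = (-0.0110, 0.9999, 0.0080, 0.0040)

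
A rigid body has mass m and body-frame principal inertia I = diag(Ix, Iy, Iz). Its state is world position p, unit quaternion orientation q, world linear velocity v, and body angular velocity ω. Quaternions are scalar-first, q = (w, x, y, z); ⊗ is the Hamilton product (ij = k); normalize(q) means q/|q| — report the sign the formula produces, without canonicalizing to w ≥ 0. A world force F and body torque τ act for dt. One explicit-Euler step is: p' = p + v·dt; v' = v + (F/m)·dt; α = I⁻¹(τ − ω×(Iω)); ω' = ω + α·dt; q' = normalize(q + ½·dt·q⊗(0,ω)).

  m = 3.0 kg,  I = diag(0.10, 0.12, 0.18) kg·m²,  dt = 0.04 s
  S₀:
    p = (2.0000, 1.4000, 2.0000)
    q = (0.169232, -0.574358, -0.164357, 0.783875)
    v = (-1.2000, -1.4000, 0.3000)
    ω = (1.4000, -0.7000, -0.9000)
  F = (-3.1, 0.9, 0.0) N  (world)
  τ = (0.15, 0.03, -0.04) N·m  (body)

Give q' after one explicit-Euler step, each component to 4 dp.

q⊗(0,ω) = (1.3945388, 0.9335586, 0.4620404, 0.4798416)
q' = normalize(q + ½dt·q⊗(0,ω)) = (0.1970, -0.5553, -0.1550, 0.7930)

q' = (0.1970, -0.5553, -0.1550, 0.7930)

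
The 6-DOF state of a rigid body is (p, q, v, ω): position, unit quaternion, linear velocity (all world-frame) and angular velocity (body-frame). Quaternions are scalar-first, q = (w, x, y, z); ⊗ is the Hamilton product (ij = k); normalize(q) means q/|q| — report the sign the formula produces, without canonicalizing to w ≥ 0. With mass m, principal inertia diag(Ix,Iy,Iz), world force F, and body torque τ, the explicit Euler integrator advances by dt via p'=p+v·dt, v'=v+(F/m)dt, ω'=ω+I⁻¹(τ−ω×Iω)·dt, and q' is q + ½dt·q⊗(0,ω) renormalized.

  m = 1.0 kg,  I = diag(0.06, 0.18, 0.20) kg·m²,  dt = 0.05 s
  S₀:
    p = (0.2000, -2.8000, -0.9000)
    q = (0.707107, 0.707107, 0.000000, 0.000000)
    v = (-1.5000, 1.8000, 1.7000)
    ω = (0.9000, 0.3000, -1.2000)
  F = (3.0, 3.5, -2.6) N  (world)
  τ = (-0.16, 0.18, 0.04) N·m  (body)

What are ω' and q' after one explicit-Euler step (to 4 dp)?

α = I⁻¹(τ − ω×Iω) = (-2.5467, 0.1600, 0.0380)
ω + α·dt = (0.7727, 0.3080, -1.1981)
q⊗(0,ω) = (-0.6363963, 0.6363963, 1.0606605, -0.6363963)
q' = normalize(q + ½dt·q⊗(0,ω)) = (0.6907, 0.7225, 0.0265, -0.0159)

ω' = (0.7727, 0.3080, -1.1981)
q' = (0.6907, 0.7225, 0.0265, -0.0159)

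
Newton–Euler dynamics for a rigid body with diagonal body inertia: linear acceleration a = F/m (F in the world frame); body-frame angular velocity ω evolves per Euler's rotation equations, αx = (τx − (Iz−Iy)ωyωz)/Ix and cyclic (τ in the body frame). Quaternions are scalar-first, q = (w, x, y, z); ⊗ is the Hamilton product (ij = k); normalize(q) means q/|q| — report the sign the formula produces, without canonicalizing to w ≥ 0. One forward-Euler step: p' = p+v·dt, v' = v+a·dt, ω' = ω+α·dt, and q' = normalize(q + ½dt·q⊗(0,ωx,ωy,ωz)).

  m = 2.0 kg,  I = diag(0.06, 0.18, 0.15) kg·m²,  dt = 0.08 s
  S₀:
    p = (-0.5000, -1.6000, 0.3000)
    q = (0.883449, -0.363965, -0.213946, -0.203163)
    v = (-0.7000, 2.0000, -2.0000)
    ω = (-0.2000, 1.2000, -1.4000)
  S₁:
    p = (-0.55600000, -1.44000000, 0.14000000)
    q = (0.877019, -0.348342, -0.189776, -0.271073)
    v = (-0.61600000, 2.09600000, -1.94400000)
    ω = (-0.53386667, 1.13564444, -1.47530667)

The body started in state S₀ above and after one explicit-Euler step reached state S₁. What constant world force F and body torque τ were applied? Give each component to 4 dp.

ω₁ − ω₀ = (-0.33386667, -0.06435556, -0.07530667)
precession coupling = (0.0504, -0.0252, -0.0288)
I·α + gyro = (-0.2000, -0.1700, -0.1700)
v₁ − v₀ = (0.08400000, 0.09600000, 0.05600000)
F = m·Δv/dt = (2.1000, 2.4000, 1.4000)

F = (2.1000, 2.4000, 1.4000)
τ = (-0.2000, -0.1700, -0.1700)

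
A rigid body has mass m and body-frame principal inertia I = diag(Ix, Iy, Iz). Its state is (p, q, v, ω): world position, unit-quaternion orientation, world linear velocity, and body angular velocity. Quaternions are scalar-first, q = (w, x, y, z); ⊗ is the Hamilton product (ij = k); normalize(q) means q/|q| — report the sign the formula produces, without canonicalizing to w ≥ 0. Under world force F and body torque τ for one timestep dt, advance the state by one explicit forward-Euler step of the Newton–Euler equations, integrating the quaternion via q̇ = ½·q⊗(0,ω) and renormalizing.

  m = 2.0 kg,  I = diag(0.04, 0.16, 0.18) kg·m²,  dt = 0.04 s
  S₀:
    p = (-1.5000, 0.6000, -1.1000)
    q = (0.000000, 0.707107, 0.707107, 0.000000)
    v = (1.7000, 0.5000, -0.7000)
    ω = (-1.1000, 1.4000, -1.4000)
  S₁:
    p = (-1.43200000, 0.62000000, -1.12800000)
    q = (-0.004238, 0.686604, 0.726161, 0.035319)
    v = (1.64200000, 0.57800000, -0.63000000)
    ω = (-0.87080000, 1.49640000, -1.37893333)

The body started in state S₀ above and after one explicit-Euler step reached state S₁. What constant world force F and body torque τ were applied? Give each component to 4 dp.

F = (-2.9000, 3.9000, 3.5000)
τ = (0.1900, 0.1700, -0.0900)

Δω = ω₁−ω₀ = (0.22920000, 0.09640000, 0.02106667)
applied torque τ = (0.1900, 0.1700, -0.0900)
velocity change Δv = (-0.05800000, 0.07800000, 0.07000000)
m·(v₁−v₀)/dt = (-2.9000, 3.9000, 3.5000)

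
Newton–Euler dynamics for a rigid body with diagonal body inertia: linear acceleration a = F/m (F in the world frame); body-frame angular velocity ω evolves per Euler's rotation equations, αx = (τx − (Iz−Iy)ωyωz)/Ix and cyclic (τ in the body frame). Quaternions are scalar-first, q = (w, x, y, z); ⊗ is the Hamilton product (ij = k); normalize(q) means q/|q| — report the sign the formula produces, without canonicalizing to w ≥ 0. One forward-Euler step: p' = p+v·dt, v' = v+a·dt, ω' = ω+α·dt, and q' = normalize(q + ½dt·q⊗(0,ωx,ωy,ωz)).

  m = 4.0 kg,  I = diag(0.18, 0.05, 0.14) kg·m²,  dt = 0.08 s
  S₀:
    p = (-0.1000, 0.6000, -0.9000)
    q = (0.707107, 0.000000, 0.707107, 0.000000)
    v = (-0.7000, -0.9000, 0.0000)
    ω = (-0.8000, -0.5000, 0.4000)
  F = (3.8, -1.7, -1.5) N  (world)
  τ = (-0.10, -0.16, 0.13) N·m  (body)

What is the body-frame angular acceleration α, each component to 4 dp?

ω×(Iω) gyroscopic = (-0.0180, -0.0128, -0.0520)
α = I⁻¹(τ − ω×Iω) = (-0.4556, -2.9440, 1.3000)

α = (-0.4556, -2.9440, 1.3000)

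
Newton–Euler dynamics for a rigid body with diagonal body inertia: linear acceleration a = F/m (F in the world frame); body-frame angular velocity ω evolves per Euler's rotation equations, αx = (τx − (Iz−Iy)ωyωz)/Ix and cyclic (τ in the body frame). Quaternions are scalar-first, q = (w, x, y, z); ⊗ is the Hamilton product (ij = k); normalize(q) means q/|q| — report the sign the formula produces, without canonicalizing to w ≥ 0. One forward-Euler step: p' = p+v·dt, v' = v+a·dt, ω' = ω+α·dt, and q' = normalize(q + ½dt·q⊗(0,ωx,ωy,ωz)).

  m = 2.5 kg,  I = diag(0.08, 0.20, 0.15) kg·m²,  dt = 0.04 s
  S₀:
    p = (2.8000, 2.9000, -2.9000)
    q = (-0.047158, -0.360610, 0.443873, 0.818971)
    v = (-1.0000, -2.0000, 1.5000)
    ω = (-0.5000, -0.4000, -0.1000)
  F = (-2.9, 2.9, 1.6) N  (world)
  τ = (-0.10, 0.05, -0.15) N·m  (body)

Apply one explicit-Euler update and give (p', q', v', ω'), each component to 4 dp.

new position p' = (2.7600, 2.8200, -2.8400)
new velocity v' = (-1.0464, -1.9536, 1.5256)
α = I⁻¹(τ − ω×Iω) = (-1.2250, 0.2675, -1.1600)
ω' = ω + α·dt = (-0.5490, -0.3893, -0.1464)
2q̇ = q⊗(0,ω) = (0.0791413, 0.3067801, -0.4266833, 0.3708963)
q + ½dt·q⊗(0,ω), renormalized = (-0.0456, -0.3544, 0.4353, 0.8263)

p' = (2.7600, 2.8200, -2.8400)
q' = (-0.0456, -0.3544, 0.4353, 0.8263)
v' = (-1.0464, -1.9536, 1.5256)
ω' = (-0.5490, -0.3893, -0.1464)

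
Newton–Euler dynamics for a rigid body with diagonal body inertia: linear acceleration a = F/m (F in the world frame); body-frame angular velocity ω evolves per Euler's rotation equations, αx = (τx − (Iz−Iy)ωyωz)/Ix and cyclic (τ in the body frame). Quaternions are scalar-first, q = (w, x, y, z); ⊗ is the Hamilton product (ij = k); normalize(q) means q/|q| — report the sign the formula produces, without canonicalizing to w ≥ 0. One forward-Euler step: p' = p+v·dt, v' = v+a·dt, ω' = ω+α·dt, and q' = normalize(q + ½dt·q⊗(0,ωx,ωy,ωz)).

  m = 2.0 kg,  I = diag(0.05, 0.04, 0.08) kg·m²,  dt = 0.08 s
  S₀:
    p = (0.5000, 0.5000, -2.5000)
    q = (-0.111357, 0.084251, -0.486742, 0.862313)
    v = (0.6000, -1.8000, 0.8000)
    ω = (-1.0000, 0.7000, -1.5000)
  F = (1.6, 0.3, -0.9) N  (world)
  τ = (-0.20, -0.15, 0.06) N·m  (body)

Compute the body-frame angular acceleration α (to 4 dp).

α = (-3.1600, -2.6250, 0.6625)

precession coupling ω×(Iω) = (-0.0420, -0.0450, 0.0070)
(τ − ω×Iω)/I = (-3.1600, -2.6250, 0.6625)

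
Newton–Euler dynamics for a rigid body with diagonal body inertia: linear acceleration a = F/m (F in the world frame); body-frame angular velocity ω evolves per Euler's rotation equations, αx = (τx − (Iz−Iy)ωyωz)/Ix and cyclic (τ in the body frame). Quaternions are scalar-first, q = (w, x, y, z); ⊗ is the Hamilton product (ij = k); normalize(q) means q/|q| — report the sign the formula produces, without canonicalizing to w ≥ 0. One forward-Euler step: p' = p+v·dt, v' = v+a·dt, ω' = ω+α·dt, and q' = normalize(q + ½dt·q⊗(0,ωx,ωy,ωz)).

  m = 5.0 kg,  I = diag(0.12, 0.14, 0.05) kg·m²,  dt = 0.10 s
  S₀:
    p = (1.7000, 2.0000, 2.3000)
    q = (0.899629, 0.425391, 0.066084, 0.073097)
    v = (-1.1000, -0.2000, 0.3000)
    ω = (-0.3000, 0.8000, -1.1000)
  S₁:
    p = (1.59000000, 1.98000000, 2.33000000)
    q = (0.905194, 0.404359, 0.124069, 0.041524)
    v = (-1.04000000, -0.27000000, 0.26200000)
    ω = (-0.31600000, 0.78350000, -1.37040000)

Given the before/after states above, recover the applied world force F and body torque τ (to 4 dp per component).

Δv = v₁−v₀ = (0.06000000, -0.07000000, -0.03800000)
m·(v₁−v₀)/dt = (3.0000, -3.5000, -1.9000)
Δω = ω₁−ω₀ = (-0.01600000, -0.01650000, -0.27040000)
gyro term ω₀×Iω₀ = (0.0792, 0.0231, -0.0048)
applied torque τ = (0.0600, 0.0000, -0.1400)

F = (3.0000, -3.5000, -1.9000)
τ = (0.0600, 0.0000, -0.1400)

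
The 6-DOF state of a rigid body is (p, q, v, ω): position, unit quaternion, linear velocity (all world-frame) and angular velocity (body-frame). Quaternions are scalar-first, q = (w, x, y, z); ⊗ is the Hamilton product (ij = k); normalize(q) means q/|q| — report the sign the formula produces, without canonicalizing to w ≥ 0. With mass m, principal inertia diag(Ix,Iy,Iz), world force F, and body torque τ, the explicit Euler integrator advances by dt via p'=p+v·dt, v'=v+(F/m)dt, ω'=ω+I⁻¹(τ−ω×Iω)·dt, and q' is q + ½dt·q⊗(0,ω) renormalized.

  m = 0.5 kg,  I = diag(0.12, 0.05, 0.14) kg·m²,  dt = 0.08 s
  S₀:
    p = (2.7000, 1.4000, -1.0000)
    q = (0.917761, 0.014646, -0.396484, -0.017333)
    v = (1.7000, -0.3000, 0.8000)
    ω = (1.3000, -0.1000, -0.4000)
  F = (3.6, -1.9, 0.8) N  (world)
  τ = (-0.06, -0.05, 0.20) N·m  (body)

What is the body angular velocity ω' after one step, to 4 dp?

ω×(Iω) gyroscopic = (0.0036, 0.0104, 0.0091)
angular accel α = (-0.5300, -1.2080, 1.3636)
ω + α·dt = (1.2576, -0.1966, -0.2909)

ω' = (1.2576, -0.1966, -0.2909)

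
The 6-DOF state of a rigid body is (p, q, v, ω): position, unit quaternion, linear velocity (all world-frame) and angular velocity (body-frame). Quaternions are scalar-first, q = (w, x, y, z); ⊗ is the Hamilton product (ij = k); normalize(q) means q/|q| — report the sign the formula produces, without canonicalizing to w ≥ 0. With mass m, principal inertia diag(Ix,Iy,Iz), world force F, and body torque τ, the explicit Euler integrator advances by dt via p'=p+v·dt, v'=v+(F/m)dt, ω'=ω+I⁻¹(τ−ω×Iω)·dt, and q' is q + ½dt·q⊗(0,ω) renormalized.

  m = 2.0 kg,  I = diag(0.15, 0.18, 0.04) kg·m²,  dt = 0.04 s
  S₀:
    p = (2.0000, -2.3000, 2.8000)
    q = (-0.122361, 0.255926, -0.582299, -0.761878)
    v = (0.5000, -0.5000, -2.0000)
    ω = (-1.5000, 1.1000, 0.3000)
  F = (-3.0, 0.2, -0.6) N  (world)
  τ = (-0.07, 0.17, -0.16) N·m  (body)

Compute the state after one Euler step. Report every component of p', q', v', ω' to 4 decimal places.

a = (-1.5000, 0.1000, -0.3000)
p + v·dt = (2.0200, -2.3200, 2.7200)
v + (F/m)dt = (0.4400, -0.4960, -2.0120)
gyro term ω×Iω = (-0.0462, -0.0495, -0.0495)
(τ − ω×Iω)/I = (-0.1587, 1.2194, -2.7625)
ω' = ω + α·dt = (-1.5063, 1.1488, 0.1895)
Hamilton product q⊗(0,ω) = (1.2529813, 0.8469176, 0.9314421, -0.6286382)
q + ½dt·q⊗(0,ω), renormalized = (-0.0972, 0.2727, -0.5633, -0.7739)

p' = (2.0200, -2.3200, 2.7200)
q' = (-0.0972, 0.2727, -0.5633, -0.7739)
v' = (0.4400, -0.4960, -2.0120)
ω' = (-1.5063, 1.1488, 0.1895)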